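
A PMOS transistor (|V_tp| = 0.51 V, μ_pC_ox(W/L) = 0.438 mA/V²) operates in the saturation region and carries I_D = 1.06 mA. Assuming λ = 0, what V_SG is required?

V_SG = 2.71 V

In saturation I_D = ½ k_p (V_SG − |V_tp|)², so V_SG − |V_tp| = √(2 I_D / k_p) = √(2 × 1.06 / 0.438) = 2.2 V.
V_SG = 0.51 + 2.2 = 2.71 V.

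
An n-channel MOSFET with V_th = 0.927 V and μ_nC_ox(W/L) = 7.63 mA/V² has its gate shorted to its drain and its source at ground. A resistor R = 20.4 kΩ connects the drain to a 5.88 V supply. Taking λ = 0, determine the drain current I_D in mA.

With gate tied to drain, V_GS = V_DS ≥ V_GS − V_th, so the device is in saturation.
KCL at the drain: ½ k_n (V_GS − V_th)² = (V_DD − V_GS)/R.
Let x = V_GS − 0.927. Then 77.8 x² + x − 4.953 = 0, giving x = 0.246 V (positive root), so V_GS = 1.17 V.
I_D = (V_DD − V_GS)/R = (5.88 − 1.17) / 20.4 = 0.231 mA.

I_D = 0.231 mA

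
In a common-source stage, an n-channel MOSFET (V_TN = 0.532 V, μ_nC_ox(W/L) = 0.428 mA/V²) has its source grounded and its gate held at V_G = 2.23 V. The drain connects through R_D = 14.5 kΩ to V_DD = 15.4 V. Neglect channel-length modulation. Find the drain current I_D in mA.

I_D = 0.617 mA

V_GS = V_G = 2.23 V, so V_ov = 2.23 − 0.532 = 1.7 V.
Assume saturation: I_D = ½ k_n V_ov² = 0.5 × 0.428 × 1.7² = 0.617 mA, giving V_DS = V_DD − I_D R_D = 15.4 − 0.617 × 14.5 = 6.45 V.
V_DS = 6.45 V ≥ V_ov = 1.7 V, confirming saturation.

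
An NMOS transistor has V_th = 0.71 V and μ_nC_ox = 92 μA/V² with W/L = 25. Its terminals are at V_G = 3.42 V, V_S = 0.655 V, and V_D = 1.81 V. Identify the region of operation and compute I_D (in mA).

V_GS = V_G − V_S = 3.42 − 0.655 = 2.76 V; V_DS = V_D − V_S = 1.81 − 0.655 = 1.16 V.
k_n = μ_nC_ox · (W/L) = 2.3 mA/V².
V_ov = V_GS − V_th = 2.76 − 0.71 = 2.05 V.
Since V_DS = 1.16 V < V_ov = 2.05 V, the device is in the triode region.
I_D = k_n [V_ov · V_DS − ½ V_DS²] = 2.3 × [2.05 × 1.16 − 0.5 × 1.16²] = 3.92 mA.

Triode; I_D = 3.92 mA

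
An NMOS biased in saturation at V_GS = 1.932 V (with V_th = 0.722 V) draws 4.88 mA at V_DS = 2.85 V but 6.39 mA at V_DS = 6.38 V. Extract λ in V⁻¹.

With V_GS fixed, I_D ∝ (1 + λ V_DS) in saturation, so I_D2/I_D1 = (1 + λ V_DS2)/(1 + λ V_DS1).
6.39/4.88 = 1.309 = (1 + 6.38 λ)/(1 + 2.85 λ).
Solving: λ (I_D1 V_DS2 − I_D2 V_DS1) = I_D2 − I_D1, so λ = (6.39 − 4.88) / (4.88 × 6.38 − 6.39 × 2.85) = 1.51 / 12.9 = 0.117 V⁻¹.

λ = 0.117 V⁻¹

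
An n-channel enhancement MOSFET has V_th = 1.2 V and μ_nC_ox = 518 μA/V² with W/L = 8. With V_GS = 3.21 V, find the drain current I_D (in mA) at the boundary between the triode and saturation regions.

At the boundary V_DS = V_ov = V_GS − V_th = 3.21 − 1.2 = 2.01 V.
k_n = μ_nC_ox · (W/L) = 4.144 mA/V².
I_D = ½ k_n V_ov² = 0.5 × 4.144 × 2.01² = 8.37 mA.

I_D = 8.37 mA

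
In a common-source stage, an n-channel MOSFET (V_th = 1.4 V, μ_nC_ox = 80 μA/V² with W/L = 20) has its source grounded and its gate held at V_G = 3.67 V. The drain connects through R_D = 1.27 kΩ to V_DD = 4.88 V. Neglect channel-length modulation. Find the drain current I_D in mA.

V_GS = V_G = 3.67 V, so V_ov = 3.67 − 1.4 = 2.27 V.
k_n = μ_nC_ox · (W/L) = 1.6 mA/V².
Assume saturation: I_D = ½ k_n V_ov² = 0.5 × 1.6 × 2.27² = 4.12 mA, giving V_DS = V_DD − I_D R_D = 4.88 − 4.12 × 1.27 = -0.355 V.
But -0.355 V < V_ov = 2.27 V, so the device is actually in triode.
In triode I_D = k_n[V_ov V_DS − ½ V_DS²] and I_D = (V_DD − V_DS)/R_D. Equating: 1.02 V_DS² − 5.613 V_DS + 4.88 = 0, giving V_DS = 1.08 V (the root below V_ov).
I_D = (4.88 − 1.08) / 1.27 = 2.99 mA.

I_D = 2.99 mA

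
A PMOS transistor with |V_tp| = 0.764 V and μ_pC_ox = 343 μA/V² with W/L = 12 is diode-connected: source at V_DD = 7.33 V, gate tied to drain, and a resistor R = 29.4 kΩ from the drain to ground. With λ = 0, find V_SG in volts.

V_SG = 1.09 V

With gate tied to drain, V_SG = V_SD ≥ V_SG − |V_tp|, so the device is in saturation.
k_p = μ_pC_ox · (W/L) = 4.116 mA/V².
KCL at the drain: ½ k_p (V_SG − |V_tp|)² = (V_DD − V_SG)/R.
Let x = V_SG − 0.764. Then 60.5 x² + x − 6.566 = 0, giving x = 0.321 V (positive root), so V_SG = 1.09 V.
I_D = (V_DD − V_SG)/R = (7.33 − 1.09) / 29.4 = 0.212 mA.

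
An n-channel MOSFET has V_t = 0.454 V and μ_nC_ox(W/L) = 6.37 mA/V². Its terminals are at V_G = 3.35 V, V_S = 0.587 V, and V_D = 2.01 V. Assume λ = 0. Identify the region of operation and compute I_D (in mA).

Triode; I_D = 14.5 mA

V_GS = V_G − V_S = 3.35 − 0.587 = 2.76 V; V_DS = V_D − V_S = 2.01 − 0.587 = 1.42 V.
V_ov = V_GS − V_t = 2.76 − 0.454 = 2.31 V.
Since V_DS = 1.42 V < V_ov = 2.31 V, the device is in the triode region.
I_D = k_n [V_ov · V_DS − ½ V_DS²] = 6.37 × [2.31 × 1.42 − 0.5 × 1.42²] = 14.5 mA.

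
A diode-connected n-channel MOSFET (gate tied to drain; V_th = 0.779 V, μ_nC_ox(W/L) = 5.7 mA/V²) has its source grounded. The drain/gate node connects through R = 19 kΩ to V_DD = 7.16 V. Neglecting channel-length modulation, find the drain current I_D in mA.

I_D = 0.318 mA

With gate tied to drain, V_GS = V_DS ≥ V_GS − V_th, so the device is in saturation.
KCL at the drain: ½ k_n (V_GS − V_th)² = (V_DD − V_GS)/R.
Let x = V_GS − 0.779. Then 54.1 x² + x − 6.381 = 0, giving x = 0.334 V (positive root), so V_GS = 1.11 V.
I_D = (V_DD − V_GS)/R = (7.16 − 1.11) / 19 = 0.318 mA.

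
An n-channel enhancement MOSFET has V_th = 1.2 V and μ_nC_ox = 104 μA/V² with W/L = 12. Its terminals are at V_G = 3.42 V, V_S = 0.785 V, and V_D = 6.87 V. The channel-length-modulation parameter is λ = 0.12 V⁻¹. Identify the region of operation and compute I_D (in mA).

Saturation; I_D = 2.22 mA

V_GS = V_G − V_S = 3.42 − 0.785 = 2.63 V; V_DS = V_D − V_S = 6.87 − 0.785 = 6.08 V.
k_n = μ_nC_ox · (W/L) = 1.248 mA/V².
V_ov = V_GS − V_th = 2.63 − 1.2 = 1.43 V.
Since V_DS = 6.08 V ≥ V_ov = 1.43 V, the device is in saturation.
I_D = ½ k_n V_ov² (1 + λ V_DS) = 0.5 × 1.248 × 1.43² × (1 + 0.12 × 6.08) = 2.22 mA.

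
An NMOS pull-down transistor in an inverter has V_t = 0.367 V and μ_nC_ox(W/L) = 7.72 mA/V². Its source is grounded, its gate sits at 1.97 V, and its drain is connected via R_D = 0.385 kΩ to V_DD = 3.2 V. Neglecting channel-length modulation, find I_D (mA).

I_D = 6.57 mA

V_GS = V_G = 1.97 V, so V_ov = 1.97 − 0.367 = 1.6 V.
Assume saturation: I_D = ½ k_n V_ov² = 0.5 × 7.72 × 1.6² = 9.92 mA, giving V_DS = V_DD − I_D R_D = 3.2 − 9.92 × 0.385 = -0.619 V.
But -0.619 V < V_ov = 1.6 V, so the device is actually in triode.
In triode I_D = k_n[V_ov V_DS − ½ V_DS²] and I_D = (V_DD − V_DS)/R_D. Equating: 1.49 V_DS² − 5.764 V_DS + 3.2 = 0, giving V_DS = 0.671 V (the root below V_ov).
I_D = (3.2 − 0.671) / 0.385 = 6.57 mA.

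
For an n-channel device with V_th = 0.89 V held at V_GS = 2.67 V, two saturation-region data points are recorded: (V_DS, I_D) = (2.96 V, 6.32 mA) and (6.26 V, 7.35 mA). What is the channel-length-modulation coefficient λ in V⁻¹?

With V_GS fixed, I_D ∝ (1 + λ V_DS) in saturation, so I_D2/I_D1 = (1 + λ V_DS2)/(1 + λ V_DS1).
7.35/6.32 = 1.163 = (1 + 6.26 λ)/(1 + 2.96 λ).
Solving: λ (I_D1 V_DS2 − I_D2 V_DS1) = I_D2 − I_D1, so λ = (7.35 − 6.32) / (6.32 × 6.26 − 7.35 × 2.96) = 1.03 / 17.8 = 0.0578 V⁻¹.

λ = 0.0578 V⁻¹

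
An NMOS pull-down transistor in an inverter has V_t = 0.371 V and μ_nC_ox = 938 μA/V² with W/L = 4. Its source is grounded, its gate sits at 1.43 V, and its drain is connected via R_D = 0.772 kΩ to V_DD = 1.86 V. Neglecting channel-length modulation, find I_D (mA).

V_GS = V_G = 1.43 V, so V_ov = 1.43 − 0.371 = 1.06 V.
k_n = μ_nC_ox · (W/L) = 3.752 mA/V².
Assume saturation: I_D = ½ k_n V_ov² = 0.5 × 3.752 × 1.06² = 2.1 mA, giving V_DS = V_DD − I_D R_D = 1.86 − 2.1 × 0.772 = 0.236 V.
But 0.236 V < V_ov = 1.06 V, so the device is actually in triode.
In triode I_D = k_n[V_ov V_DS − ½ V_DS²] and I_D = (V_DD − V_DS)/R_D. Equating: 1.45 V_DS² − 4.067 V_DS + 1.86 = 0, giving V_DS = 0.575 V (the root below V_ov).
I_D = (1.86 − 0.575) / 0.772 = 1.66 mA.

I_D = 1.66 mA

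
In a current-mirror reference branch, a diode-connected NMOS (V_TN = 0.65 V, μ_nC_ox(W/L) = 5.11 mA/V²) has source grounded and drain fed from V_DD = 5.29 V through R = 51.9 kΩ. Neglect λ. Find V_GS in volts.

V_GS = 0.833 V

With gate tied to drain, V_GS = V_DS ≥ V_GS − V_TN, so the device is in saturation.
KCL at the drain: ½ k_n (V_GS − V_TN)² = (V_DD − V_GS)/R.
Let x = V_GS − 0.65. Then 133 x² + x − 4.64 = 0, giving x = 0.183 V (positive root), so V_GS = 0.833 V.
I_D = (V_DD − V_GS)/R = (5.29 − 0.833) / 51.9 = 0.0859 mA.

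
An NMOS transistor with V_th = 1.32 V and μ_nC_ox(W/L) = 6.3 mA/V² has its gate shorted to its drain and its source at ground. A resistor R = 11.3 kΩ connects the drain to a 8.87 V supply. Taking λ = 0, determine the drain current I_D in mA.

With gate tied to drain, V_GS = V_DS ≥ V_GS − V_th, so the device is in saturation.
KCL at the drain: ½ k_n (V_GS − V_th)² = (V_DD − V_GS)/R.
Let x = V_GS − 1.32. Then 35.6 x² + x − 7.55 = 0, giving x = 0.447 V (positive root), so V_GS = 1.77 V.
I_D = (V_DD − V_GS)/R = (8.87 − 1.77) / 11.3 = 0.629 mA.

I_D = 0.629 mA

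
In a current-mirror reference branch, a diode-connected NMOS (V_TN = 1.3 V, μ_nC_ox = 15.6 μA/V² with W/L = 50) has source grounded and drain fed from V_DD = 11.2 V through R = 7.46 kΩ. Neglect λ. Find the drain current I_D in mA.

With gate tied to drain, V_GS = V_DS ≥ V_GS − V_TN, so the device is in saturation.
k_n = μ_nC_ox · (W/L) = 0.78 mA/V².
KCL at the drain: ½ k_n (V_GS − V_TN)² = (V_DD − V_GS)/R.
Let x = V_GS − 1.3. Then 2.91 x² + x − 9.9 = 0, giving x = 1.68 V (positive root), so V_GS = 2.98 V.
I_D = (V_DD − V_GS)/R = (11.2 − 2.98) / 7.46 = 1.1 mA.

I_D = 1.10 mA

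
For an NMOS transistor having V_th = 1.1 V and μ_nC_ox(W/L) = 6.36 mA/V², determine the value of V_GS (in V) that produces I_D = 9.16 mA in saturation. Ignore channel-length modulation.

V_GS = 2.80 V

In saturation I_D = ½ k_n (V_GS − V_th)², so V_GS − V_th = √(2 I_D / k_n) = √(2 × 9.16 / 6.36) = 1.7 V.
V_GS = 1.1 + 1.7 = 2.8 V.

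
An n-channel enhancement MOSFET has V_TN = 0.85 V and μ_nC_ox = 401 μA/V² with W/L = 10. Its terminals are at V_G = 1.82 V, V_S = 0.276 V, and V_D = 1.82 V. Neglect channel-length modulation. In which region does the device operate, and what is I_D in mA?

V_GS = V_G − V_S = 1.82 − 0.276 = 1.54 V; V_DS = V_D − V_S = 1.82 − 0.276 = 1.54 V.
k_n = μ_nC_ox · (W/L) = 4.01 mA/V².
V_ov = V_GS − V_TN = 1.54 − 0.85 = 0.694 V.
Since V_DS = 1.54 V ≥ V_ov = 0.694 V, the device is in saturation.
I_D = ½ k_n V_ov² = 0.5 × 4.01 × 0.694² = 0.966 mA.

Saturation; I_D = 0.966 mA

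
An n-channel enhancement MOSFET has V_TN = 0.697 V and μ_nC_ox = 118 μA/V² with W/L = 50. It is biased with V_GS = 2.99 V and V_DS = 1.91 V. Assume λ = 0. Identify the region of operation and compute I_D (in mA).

k_n = μ_nC_ox · (W/L) = 5.9 mA/V².
V_ov = V_GS − V_TN = 2.99 − 0.697 = 2.29 V.
Since V_DS = 1.91 V < V_ov = 2.29 V, the device is in the triode region.
I_D = k_n [V_ov · V_DS − ½ V_DS²] = 5.9 × [2.29 × 1.91 − 0.5 × 1.91²] = 15.1 mA.

Triode; I_D = 15.1 mA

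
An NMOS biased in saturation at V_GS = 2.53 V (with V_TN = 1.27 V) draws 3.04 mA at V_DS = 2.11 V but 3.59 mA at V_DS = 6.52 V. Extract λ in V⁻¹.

With V_GS fixed, I_D ∝ (1 + λ V_DS) in saturation, so I_D2/I_D1 = (1 + λ V_DS2)/(1 + λ V_DS1).
3.59/3.04 = 1.181 = (1 + 6.52 λ)/(1 + 2.11 λ).
Solving: λ (I_D1 V_DS2 − I_D2 V_DS1) = I_D2 − I_D1, so λ = (3.59 − 3.04) / (3.04 × 6.52 − 3.59 × 2.11) = 0.55 / 12.2 = 0.0449 V⁻¹.

λ = 0.0449 V⁻¹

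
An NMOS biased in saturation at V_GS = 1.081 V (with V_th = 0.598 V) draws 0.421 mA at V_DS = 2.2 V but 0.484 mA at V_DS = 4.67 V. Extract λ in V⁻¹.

λ = 0.0699 V⁻¹

With V_GS fixed, I_D ∝ (1 + λ V_DS) in saturation, so I_D2/I_D1 = (1 + λ V_DS2)/(1 + λ V_DS1).
0.484/0.421 = 1.15 = (1 + 4.67 λ)/(1 + 2.2 λ).
Solving: λ (I_D1 V_DS2 − I_D2 V_DS1) = I_D2 − I_D1, so λ = (0.484 − 0.421) / (0.421 × 4.67 − 0.484 × 2.2) = 0.063 / 0.901 = 0.0699 V⁻¹.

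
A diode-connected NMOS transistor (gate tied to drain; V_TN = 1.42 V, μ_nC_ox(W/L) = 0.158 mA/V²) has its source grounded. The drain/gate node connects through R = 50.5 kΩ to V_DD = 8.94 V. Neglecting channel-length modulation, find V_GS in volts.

V_GS = 2.67 V

With gate tied to drain, V_GS = V_DS ≥ V_GS − V_TN, so the device is in saturation.
KCL at the drain: ½ k_n (V_GS − V_TN)² = (V_DD − V_GS)/R.
Let x = V_GS − 1.42. Then 3.99 x² + x − 7.52 = 0, giving x = 1.25 V (positive root), so V_GS = 2.67 V.
I_D = (V_DD − V_GS)/R = (8.94 − 2.67) / 50.5 = 0.124 mA.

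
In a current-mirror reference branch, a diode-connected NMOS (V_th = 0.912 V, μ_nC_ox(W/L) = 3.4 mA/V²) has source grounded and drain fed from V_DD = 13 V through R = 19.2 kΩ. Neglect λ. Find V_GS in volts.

V_GS = 1.51 V

With gate tied to drain, V_GS = V_DS ≥ V_GS − V_th, so the device is in saturation.
KCL at the drain: ½ k_n (V_GS − V_th)² = (V_DD − V_GS)/R.
Let x = V_GS − 0.912. Then 32.6 x² + x − 12.09 = 0, giving x = 0.593 V (positive root), so V_GS = 1.51 V.
I_D = (V_DD − V_GS)/R = (13 − 1.51) / 19.2 = 0.599 mA.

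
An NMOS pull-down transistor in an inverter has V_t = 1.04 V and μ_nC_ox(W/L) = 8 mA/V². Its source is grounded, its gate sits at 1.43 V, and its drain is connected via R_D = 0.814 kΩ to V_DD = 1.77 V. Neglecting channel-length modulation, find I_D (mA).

I_D = 0.608 mA

V_GS = V_G = 1.43 V, so V_ov = 1.43 − 1.04 = 0.39 V.
Assume saturation: I_D = ½ k_n V_ov² = 0.5 × 8 × 0.39² = 0.608 mA, giving V_DS = V_DD − I_D R_D = 1.77 − 0.608 × 0.814 = 1.27 V.
V_DS = 1.27 V ≥ V_ov = 0.39 V, confirming saturation.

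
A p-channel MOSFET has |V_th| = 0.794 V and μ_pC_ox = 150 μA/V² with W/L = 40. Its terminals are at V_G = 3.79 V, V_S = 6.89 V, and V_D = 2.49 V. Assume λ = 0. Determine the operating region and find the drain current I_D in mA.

Saturation; I_D = 16.0 mA

V_SG = V_S − V_G = 6.89 − 3.79 = 3.1 V; V_SD = V_S − V_D = 6.89 − 2.49 = 4.4 V.
k_p = μ_pC_ox · (W/L) = 6 mA/V².
V_ov = V_SG − |V_th| = 3.1 − 0.794 = 2.31 V.
Since V_SD = 4.4 V ≥ V_ov = 2.31 V, the device is in saturation.
I_D = ½ k_p V_ov² = 0.5 × 6 × 2.31² = 16 mA.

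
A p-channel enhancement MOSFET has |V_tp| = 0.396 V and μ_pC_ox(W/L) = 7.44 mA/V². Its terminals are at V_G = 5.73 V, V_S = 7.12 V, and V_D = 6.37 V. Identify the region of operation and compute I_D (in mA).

Triode; I_D = 3.45 mA

V_SG = V_S − V_G = 7.12 − 5.73 = 1.39 V; V_SD = V_S − V_D = 7.12 − 6.37 = 0.75 V.
V_ov = V_SG − |V_tp| = 1.39 − 0.396 = 0.994 V.
Since V_SD = 0.75 V < V_ov = 0.994 V, the device is in the triode region.
I_D = k_p [V_ov · V_SD − ½ V_SD²] = 7.44 × [0.994 × 0.75 − 0.5 × 0.75²] = 3.45 mA.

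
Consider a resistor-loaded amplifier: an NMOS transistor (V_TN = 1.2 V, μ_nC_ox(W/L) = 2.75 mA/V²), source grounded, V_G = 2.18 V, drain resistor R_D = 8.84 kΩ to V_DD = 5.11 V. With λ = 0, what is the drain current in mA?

V_GS = V_G = 2.18 V, so V_ov = 2.18 − 1.2 = 0.98 V.
Assume saturation: I_D = ½ k_n V_ov² = 0.5 × 2.75 × 0.98² = 1.32 mA, giving V_DS = V_DD − I_D R_D = 5.11 − 1.32 × 8.84 = -6.56 V.
But -6.56 V < V_ov = 0.98 V, so the device is actually in triode.
In triode I_D = k_n[V_ov V_DS − ½ V_DS²] and I_D = (V_DD − V_DS)/R_D. Equating: 12.2 V_DS² − 24.82 V_DS + 5.11 = 0, giving V_DS = 0.232 V (the root below V_ov).
I_D = (5.11 − 0.232) / 8.84 = 0.552 mA.

I_D = 0.552 mA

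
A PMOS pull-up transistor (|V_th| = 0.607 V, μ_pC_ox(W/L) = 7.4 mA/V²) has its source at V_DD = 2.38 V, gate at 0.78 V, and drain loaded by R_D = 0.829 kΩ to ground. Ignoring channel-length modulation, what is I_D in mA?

I_D = 2.38 mA

V_SG = V_DD − V_G = 2.38 − 0.78 = 1.6 V, so V_ov = 1.6 − 0.607 = 0.993 V.
Assume saturation: I_D = ½ k_p V_ov² = 0.5 × 7.4 × 0.993² = 3.65 mA, giving V_SD = V_DD − I_D R_D = 2.38 − 3.65 × 0.829 = -0.645 V.
But -0.645 V < V_ov = 0.993 V, so the device is actually in triode.
In triode I_D = k_p[V_ov V_SD − ½ V_SD²] and I_D = (V_DD − V_SD)/R_D. Equating: 3.07 V_SD² − 7.092 V_SD + 2.38 = 0, giving V_SD = 0.407 V (the root below V_ov).
I_D = (2.38 − 0.407) / 0.829 = 2.38 mA.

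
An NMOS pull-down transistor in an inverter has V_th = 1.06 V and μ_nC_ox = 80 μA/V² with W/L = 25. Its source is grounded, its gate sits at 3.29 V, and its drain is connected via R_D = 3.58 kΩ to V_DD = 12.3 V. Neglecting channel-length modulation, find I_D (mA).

V_GS = V_G = 3.29 V, so V_ov = 3.29 − 1.06 = 2.23 V.
k_n = μ_nC_ox · (W/L) = 2 mA/V².
Assume saturation: I_D = ½ k_n V_ov² = 0.5 × 2 × 2.23² = 4.97 mA, giving V_DS = V_DD − I_D R_D = 12.3 − 4.97 × 3.58 = -5.5 V.
But -5.5 V < V_ov = 2.23 V, so the device is actually in triode.
In triode I_D = k_n[V_ov V_DS − ½ V_DS²] and I_D = (V_DD − V_DS)/R_D. Equating: 3.58 V_DS² − 16.97 V_DS + 12.3 = 0, giving V_DS = 0.893 V (the root below V_ov).
I_D = (12.3 − 0.893) / 3.58 = 3.19 mA.

I_D = 3.19 mA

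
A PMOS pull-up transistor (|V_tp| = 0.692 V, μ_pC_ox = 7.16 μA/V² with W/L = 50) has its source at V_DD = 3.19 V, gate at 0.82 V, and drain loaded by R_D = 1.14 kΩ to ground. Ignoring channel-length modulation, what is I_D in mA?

I_D = 0.504 mA

V_SG = V_DD − V_G = 3.19 − 0.82 = 2.37 V, so V_ov = 2.37 − 0.692 = 1.68 V.
k_p = μ_pC_ox · (W/L) = 0.358 mA/V².
Assume saturation: I_D = ½ k_p V_ov² = 0.5 × 0.358 × 1.68² = 0.504 mA, giving V_SD = V_DD − I_D R_D = 3.19 − 0.504 × 1.14 = 2.62 V.
V_SD = 2.62 V ≥ V_ov = 1.68 V, confirming saturation.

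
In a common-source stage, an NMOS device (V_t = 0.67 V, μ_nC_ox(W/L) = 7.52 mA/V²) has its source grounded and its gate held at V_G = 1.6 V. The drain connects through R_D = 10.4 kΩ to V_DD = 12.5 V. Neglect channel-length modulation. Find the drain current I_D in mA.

I_D = 1.18 mA

V_GS = V_G = 1.6 V, so V_ov = 1.6 − 0.67 = 0.93 V.
Assume saturation: I_D = ½ k_n V_ov² = 0.5 × 7.52 × 0.93² = 3.25 mA, giving V_DS = V_DD − I_D R_D = 12.5 − 3.25 × 10.4 = -21.3 V.
But -21.3 V < V_ov = 0.93 V, so the device is actually in triode.
In triode I_D = k_n[V_ov V_DS − ½ V_DS²] and I_D = (V_DD − V_DS)/R_D. Equating: 39.1 V_DS² − 73.73 V_DS + 12.5 = 0, giving V_DS = 0.188 V (the root below V_ov).
I_D = (12.5 − 0.188) / 10.4 = 1.18 mA.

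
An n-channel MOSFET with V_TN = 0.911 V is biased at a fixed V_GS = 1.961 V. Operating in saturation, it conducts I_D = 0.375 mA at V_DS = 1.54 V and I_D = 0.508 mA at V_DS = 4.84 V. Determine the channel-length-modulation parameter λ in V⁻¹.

λ = 0.129 V⁻¹

With V_GS fixed, I_D ∝ (1 + λ V_DS) in saturation, so I_D2/I_D1 = (1 + λ V_DS2)/(1 + λ V_DS1).
0.508/0.375 = 1.355 = (1 + 4.84 λ)/(1 + 1.54 λ).
Solving: λ (I_D1 V_DS2 − I_D2 V_DS1) = I_D2 − I_D1, so λ = (0.508 − 0.375) / (0.375 × 4.84 − 0.508 × 1.54) = 0.133 / 1.03 = 0.129 V⁻¹.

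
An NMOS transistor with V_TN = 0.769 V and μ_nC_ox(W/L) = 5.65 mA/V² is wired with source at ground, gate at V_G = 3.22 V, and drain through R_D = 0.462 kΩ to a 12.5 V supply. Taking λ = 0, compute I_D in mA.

I_D = 17.0 mA

V_GS = V_G = 3.22 V, so V_ov = 3.22 − 0.769 = 2.45 V.
Assume saturation: I_D = ½ k_n V_ov² = 0.5 × 5.65 × 2.45² = 17 mA, giving V_DS = V_DD − I_D R_D = 12.5 − 17 × 0.462 = 4.66 V.
V_DS = 4.66 V ≥ V_ov = 2.45 V, confirming saturation.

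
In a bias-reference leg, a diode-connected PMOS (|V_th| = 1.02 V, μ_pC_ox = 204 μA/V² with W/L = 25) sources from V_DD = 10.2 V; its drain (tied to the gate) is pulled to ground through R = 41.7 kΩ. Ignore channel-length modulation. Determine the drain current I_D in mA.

I_D = 0.213 mA

With gate tied to drain, V_SG = V_SD ≥ V_SG − |V_th|, so the device is in saturation.
k_p = μ_pC_ox · (W/L) = 5.1 mA/V².
KCL at the drain: ½ k_p (V_SG − |V_th|)² = (V_DD − V_SG)/R.
Let x = V_SG − 1.02. Then 106 x² + x − 9.18 = 0, giving x = 0.289 V (positive root), so V_SG = 1.31 V.
I_D = (V_DD − V_SG)/R = (10.2 − 1.31) / 41.7 = 0.213 mA.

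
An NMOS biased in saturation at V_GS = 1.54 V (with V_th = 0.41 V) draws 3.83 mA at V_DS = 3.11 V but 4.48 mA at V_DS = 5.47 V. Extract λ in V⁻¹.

With V_GS fixed, I_D ∝ (1 + λ V_DS) in saturation, so I_D2/I_D1 = (1 + λ V_DS2)/(1 + λ V_DS1).
4.48/3.83 = 1.17 = (1 + 5.47 λ)/(1 + 3.11 λ).
Solving: λ (I_D1 V_DS2 − I_D2 V_DS1) = I_D2 − I_D1, so λ = (4.48 − 3.83) / (3.83 × 5.47 − 4.48 × 3.11) = 0.65 / 7.02 = 0.0926 V⁻¹.

λ = 0.0926 V⁻¹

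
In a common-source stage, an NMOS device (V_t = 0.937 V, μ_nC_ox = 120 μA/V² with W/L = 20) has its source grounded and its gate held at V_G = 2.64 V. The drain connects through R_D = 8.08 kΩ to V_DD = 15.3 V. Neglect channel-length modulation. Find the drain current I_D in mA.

V_GS = V_G = 2.64 V, so V_ov = 2.64 − 0.937 = 1.7 V.
k_n = μ_nC_ox · (W/L) = 2.4 mA/V².
Assume saturation: I_D = ½ k_n V_ov² = 0.5 × 2.4 × 1.7² = 3.48 mA, giving V_DS = V_DD − I_D R_D = 15.3 − 3.48 × 8.08 = -12.8 V.
But -12.8 V < V_ov = 1.7 V, so the device is actually in triode.
In triode I_D = k_n[V_ov V_DS − ½ V_DS²] and I_D = (V_DD − V_DS)/R_D. Equating: 9.7 V_DS² − 34.02 V_DS + 15.3 = 0, giving V_DS = 0.53 V (the root below V_ov).
I_D = (15.3 − 0.53) / 8.08 = 1.83 mA.

I_D = 1.83 mA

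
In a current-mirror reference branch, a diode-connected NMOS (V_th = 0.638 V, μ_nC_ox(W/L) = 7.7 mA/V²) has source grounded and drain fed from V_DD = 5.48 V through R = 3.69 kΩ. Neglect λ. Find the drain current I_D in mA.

With gate tied to drain, V_GS = V_DS ≥ V_GS − V_th, so the device is in saturation.
KCL at the drain: ½ k_n (V_GS − V_th)² = (V_DD − V_GS)/R.
Let x = V_GS − 0.638. Then 14.2 x² + x − 4.842 = 0, giving x = 0.55 V (positive root), so V_GS = 1.19 V.
I_D = (V_DD − V_GS)/R = (5.48 − 1.19) / 3.69 = 1.16 mA.

I_D = 1.16 mA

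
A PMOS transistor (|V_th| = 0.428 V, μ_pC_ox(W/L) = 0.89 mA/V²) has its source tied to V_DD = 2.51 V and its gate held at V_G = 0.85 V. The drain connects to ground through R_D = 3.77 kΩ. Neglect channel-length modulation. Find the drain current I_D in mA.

I_D = 0.504 mA

V_SG = V_DD − V_G = 2.51 − 0.85 = 1.66 V, so V_ov = 1.66 − 0.428 = 1.23 V.
Assume saturation: I_D = ½ k_p V_ov² = 0.5 × 0.89 × 1.23² = 0.675 mA, giving V_SD = V_DD − I_D R_D = 2.51 − 0.675 × 3.77 = -0.0364 V.
But -0.0364 V < V_ov = 1.23 V, so the device is actually in triode.
In triode I_D = k_p[V_ov V_SD − ½ V_SD²] and I_D = (V_DD − V_SD)/R_D. Equating: 1.68 V_SD² − 5.134 V_SD + 2.51 = 0, giving V_SD = 0.611 V (the root below V_ov).
I_D = (2.51 − 0.611) / 3.77 = 0.504 mA.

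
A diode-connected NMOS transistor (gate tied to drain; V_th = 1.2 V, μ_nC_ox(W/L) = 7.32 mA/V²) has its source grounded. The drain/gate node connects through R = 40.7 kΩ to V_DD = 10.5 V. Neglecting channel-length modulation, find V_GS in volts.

With gate tied to drain, V_GS = V_DS ≥ V_GS − V_th, so the device is in saturation.
KCL at the drain: ½ k_n (V_GS − V_th)² = (V_DD − V_GS)/R.
Let x = V_GS − 1.2. Then 149 x² + x − 9.3 = 0, giving x = 0.247 V (positive root), so V_GS = 1.45 V.
I_D = (V_DD − V_GS)/R = (10.5 − 1.45) / 40.7 = 0.222 mA.

V_GS = 1.45 V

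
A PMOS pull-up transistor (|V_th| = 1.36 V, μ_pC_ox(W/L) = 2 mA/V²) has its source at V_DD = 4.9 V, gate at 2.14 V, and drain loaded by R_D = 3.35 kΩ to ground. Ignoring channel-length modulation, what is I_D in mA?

V_SG = V_DD − V_G = 4.9 − 2.14 = 2.76 V, so V_ov = 2.76 − 1.36 = 1.4 V.
Assume saturation: I_D = ½ k_p V_ov² = 0.5 × 2 × 1.4² = 1.96 mA, giving V_SD = V_DD − I_D R_D = 4.9 − 1.96 × 3.35 = -1.67 V.
But -1.67 V < V_ov = 1.4 V, so the device is actually in triode.
In triode I_D = k_p[V_ov V_SD − ½ V_SD²] and I_D = (V_DD − V_SD)/R_D. Equating: 3.35 V_SD² − 10.38 V_SD + 4.9 = 0, giving V_SD = 0.581 V (the root below V_ov).
I_D = (4.9 − 0.581) / 3.35 = 1.29 mA.

I_D = 1.29 mA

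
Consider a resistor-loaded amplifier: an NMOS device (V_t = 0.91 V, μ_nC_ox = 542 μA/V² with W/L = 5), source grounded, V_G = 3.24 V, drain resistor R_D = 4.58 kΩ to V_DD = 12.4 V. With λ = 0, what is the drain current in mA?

I_D = 2.61 mA

V_GS = V_G = 3.24 V, so V_ov = 3.24 − 0.91 = 2.33 V.
k_n = μ_nC_ox · (W/L) = 2.71 mA/V².
Assume saturation: I_D = ½ k_n V_ov² = 0.5 × 2.71 × 2.33² = 7.36 mA, giving V_DS = V_DD − I_D R_D = 12.4 − 7.36 × 4.58 = -21.3 V.
But -21.3 V < V_ov = 2.33 V, so the device is actually in triode.
In triode I_D = k_n[V_ov V_DS − ½ V_DS²] and I_D = (V_DD − V_DS)/R_D. Equating: 6.21 V_DS² − 29.92 V_DS + 12.4 = 0, giving V_DS = 0.458 V (the root below V_ov).
I_D = (12.4 − 0.458) / 4.58 = 2.61 mA.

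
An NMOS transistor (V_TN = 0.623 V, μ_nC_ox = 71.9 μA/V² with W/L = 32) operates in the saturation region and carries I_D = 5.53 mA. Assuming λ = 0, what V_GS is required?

k_n = μ_nC_ox · (W/L) = 2.301 mA/V².
In saturation I_D = ½ k_n (V_GS − V_TN)², so V_GS − V_TN = √(2 I_D / k_n) = √(2 × 5.53 / 2.301) = 2.19 V.
V_GS = 0.623 + 2.19 = 2.82 V.

V_GS = 2.82 V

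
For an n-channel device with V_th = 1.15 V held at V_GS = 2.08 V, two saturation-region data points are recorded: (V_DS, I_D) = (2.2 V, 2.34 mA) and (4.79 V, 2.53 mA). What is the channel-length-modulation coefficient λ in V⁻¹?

With V_GS fixed, I_D ∝ (1 + λ V_DS) in saturation, so I_D2/I_D1 = (1 + λ V_DS2)/(1 + λ V_DS1).
2.53/2.34 = 1.081 = (1 + 4.79 λ)/(1 + 2.2 λ).
Solving: λ (I_D1 V_DS2 − I_D2 V_DS1) = I_D2 − I_D1, so λ = (2.53 − 2.34) / (2.34 × 4.79 − 2.53 × 2.2) = 0.19 / 5.64 = 0.0337 V⁻¹.

λ = 0.0337 V⁻¹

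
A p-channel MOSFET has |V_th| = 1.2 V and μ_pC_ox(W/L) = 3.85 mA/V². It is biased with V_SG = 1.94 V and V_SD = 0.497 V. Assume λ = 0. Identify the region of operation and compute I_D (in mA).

V_ov = V_SG − |V_th| = 1.94 − 1.2 = 0.74 V.
Since V_SD = 0.497 V < V_ov = 0.74 V, the device is in the triode region.
I_D = k_p [V_ov · V_SD − ½ V_SD²] = 3.85 × [0.74 × 0.497 − 0.5 × 0.497²] = 0.94 mA.

Triode; I_D = 0.940 mA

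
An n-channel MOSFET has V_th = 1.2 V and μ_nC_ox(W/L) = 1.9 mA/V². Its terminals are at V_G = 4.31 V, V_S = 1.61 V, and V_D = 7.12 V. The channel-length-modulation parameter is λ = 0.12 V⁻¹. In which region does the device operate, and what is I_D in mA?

V_GS = V_G − V_S = 4.31 − 1.61 = 2.7 V; V_DS = V_D − V_S = 7.12 − 1.61 = 5.51 V.
V_ov = V_GS − V_th = 2.7 − 1.2 = 1.5 V.
Since V_DS = 5.51 V ≥ V_ov = 1.5 V, the device is in saturation.
I_D = ½ k_n V_ov² (1 + λ V_DS) = 0.5 × 1.9 × 1.5² × (1 + 0.12 × 5.51) = 3.55 mA.

Saturation; I_D = 3.55 mA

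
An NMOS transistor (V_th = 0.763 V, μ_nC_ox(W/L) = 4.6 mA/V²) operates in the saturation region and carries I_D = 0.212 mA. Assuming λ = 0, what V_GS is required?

V_GS = 1.07 V

In saturation I_D = ½ k_n (V_GS − V_th)², so V_GS − V_th = √(2 I_D / k_n) = √(2 × 0.212 / 4.6) = 0.304 V.
V_GS = 0.763 + 0.304 = 1.07 V.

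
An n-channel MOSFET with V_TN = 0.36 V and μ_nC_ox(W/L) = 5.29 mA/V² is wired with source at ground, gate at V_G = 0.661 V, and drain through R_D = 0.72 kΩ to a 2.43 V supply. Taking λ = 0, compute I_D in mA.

V_GS = V_G = 0.661 V, so V_ov = 0.661 − 0.36 = 0.301 V.
Assume saturation: I_D = ½ k_n V_ov² = 0.5 × 5.29 × 0.301² = 0.24 mA, giving V_DS = V_DD − I_D R_D = 2.43 − 0.24 × 0.72 = 2.26 V.
V_DS = 2.26 V ≥ V_ov = 0.301 V, confirming saturation.

I_D = 0.240 mA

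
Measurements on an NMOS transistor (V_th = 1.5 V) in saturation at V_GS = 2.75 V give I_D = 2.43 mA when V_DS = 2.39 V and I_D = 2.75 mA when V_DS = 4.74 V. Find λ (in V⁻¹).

With V_GS fixed, I_D ∝ (1 + λ V_DS) in saturation, so I_D2/I_D1 = (1 + λ V_DS2)/(1 + λ V_DS1).
2.75/2.43 = 1.132 = (1 + 4.74 λ)/(1 + 2.39 λ).
Solving: λ (I_D1 V_DS2 − I_D2 V_DS1) = I_D2 − I_D1, so λ = (2.75 − 2.43) / (2.43 × 4.74 − 2.75 × 2.39) = 0.32 / 4.95 = 0.0647 V⁻¹.

λ = 0.0647 V⁻¹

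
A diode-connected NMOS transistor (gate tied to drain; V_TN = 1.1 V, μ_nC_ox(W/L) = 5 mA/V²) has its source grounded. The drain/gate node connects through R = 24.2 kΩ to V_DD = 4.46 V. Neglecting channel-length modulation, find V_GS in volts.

V_GS = 1.33 V

With gate tied to drain, V_GS = V_DS ≥ V_GS − V_TN, so the device is in saturation.
KCL at the drain: ½ k_n (V_GS − V_TN)² = (V_DD − V_GS)/R.
Let x = V_GS − 1.1. Then 60.5 x² + x − 3.36 = 0, giving x = 0.228 V (positive root), so V_GS = 1.33 V.
I_D = (V_DD − V_GS)/R = (4.46 − 1.33) / 24.2 = 0.129 mA.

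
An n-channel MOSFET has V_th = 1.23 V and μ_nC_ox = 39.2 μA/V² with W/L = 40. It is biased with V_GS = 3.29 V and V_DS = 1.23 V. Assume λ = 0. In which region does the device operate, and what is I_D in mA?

Triode; I_D = 2.79 mA

k_n = μ_nC_ox · (W/L) = 1.568 mA/V².
V_ov = V_GS − V_th = 3.29 − 1.23 = 2.06 V.
Since V_DS = 1.23 V < V_ov = 2.06 V, the device is in the triode region.
I_D = k_n [V_ov · V_DS − ½ V_DS²] = 1.568 × [2.06 × 1.23 − 0.5 × 1.23²] = 2.79 mA.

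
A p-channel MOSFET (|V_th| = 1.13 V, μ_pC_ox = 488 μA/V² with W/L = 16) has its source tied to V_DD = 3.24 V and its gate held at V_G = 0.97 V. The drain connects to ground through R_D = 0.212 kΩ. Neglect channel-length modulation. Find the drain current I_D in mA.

I_D = 5.07 mA

V_SG = V_DD − V_G = 3.24 − 0.97 = 2.27 V, so V_ov = 2.27 − 1.13 = 1.14 V.
k_p = μ_pC_ox · (W/L) = 7.808 mA/V².
Assume saturation: I_D = ½ k_p V_ov² = 0.5 × 7.808 × 1.14² = 5.07 mA, giving V_SD = V_DD − I_D R_D = 3.24 − 5.07 × 0.212 = 2.16 V.
V_SD = 2.16 V ≥ V_ov = 1.14 V, confirming saturation.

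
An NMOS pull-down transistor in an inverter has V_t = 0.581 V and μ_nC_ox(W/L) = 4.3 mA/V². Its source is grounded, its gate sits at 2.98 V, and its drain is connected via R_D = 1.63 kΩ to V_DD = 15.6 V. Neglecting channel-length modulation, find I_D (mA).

V_GS = V_G = 2.98 V, so V_ov = 2.98 − 0.581 = 2.4 V.
Assume saturation: I_D = ½ k_n V_ov² = 0.5 × 4.3 × 2.4² = 12.4 mA, giving V_DS = V_DD − I_D R_D = 15.6 − 12.4 × 1.63 = -4.57 V.
But -4.57 V < V_ov = 2.4 V, so the device is actually in triode.
In triode I_D = k_n[V_ov V_DS − ½ V_DS²] and I_D = (V_DD − V_DS)/R_D. Equating: 3.5 V_DS² − 17.81 V_DS + 15.6 = 0, giving V_DS = 1.12 V (the root below V_ov).
I_D = (15.6 − 1.12) / 1.63 = 8.88 mA.

I_D = 8.88 mA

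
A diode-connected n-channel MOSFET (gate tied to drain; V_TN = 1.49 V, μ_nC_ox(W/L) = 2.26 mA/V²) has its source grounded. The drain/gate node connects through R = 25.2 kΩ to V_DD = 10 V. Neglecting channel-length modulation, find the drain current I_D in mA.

I_D = 0.317 mA

With gate tied to drain, V_GS = V_DS ≥ V_GS − V_TN, so the device is in saturation.
KCL at the drain: ½ k_n (V_GS − V_TN)² = (V_DD − V_GS)/R.
Let x = V_GS − 1.49. Then 28.5 x² + x − 8.51 = 0, giving x = 0.529 V (positive root), so V_GS = 2.02 V.
I_D = (V_DD − V_GS)/R = (10 − 2.02) / 25.2 = 0.317 mA.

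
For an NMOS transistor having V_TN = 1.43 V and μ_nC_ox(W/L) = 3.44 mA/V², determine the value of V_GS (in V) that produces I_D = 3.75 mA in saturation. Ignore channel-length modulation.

V_GS = 2.91 V

In saturation I_D = ½ k_n (V_GS − V_TN)², so V_GS − V_TN = √(2 I_D / k_n) = √(2 × 3.75 / 3.44) = 1.48 V.
V_GS = 1.43 + 1.48 = 2.91 V.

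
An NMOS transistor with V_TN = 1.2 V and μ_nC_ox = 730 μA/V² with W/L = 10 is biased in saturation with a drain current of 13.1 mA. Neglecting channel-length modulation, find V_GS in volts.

V_GS = 3.09 V

k_n = μ_nC_ox · (W/L) = 7.3 mA/V².
In saturation I_D = ½ k_n (V_GS − V_TN)², so V_GS − V_TN = √(2 I_D / k_n) = √(2 × 13.1 / 7.3) = 1.89 V.
V_GS = 1.2 + 1.89 = 3.09 V.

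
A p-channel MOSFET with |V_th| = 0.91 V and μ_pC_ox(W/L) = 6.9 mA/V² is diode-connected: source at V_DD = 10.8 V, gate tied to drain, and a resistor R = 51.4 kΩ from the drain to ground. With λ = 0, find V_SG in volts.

With gate tied to drain, V_SG = V_SD ≥ V_SG − |V_th|, so the device is in saturation.
KCL at the drain: ½ k_p (V_SG − |V_th|)² = (V_DD − V_SG)/R.
Let x = V_SG − 0.91. Then 177 x² + x − 9.89 = 0, giving x = 0.233 V (positive root), so V_SG = 1.14 V.
I_D = (V_DD − V_SG)/R = (10.8 − 1.14) / 51.4 = 0.188 mA.

V_SG = 1.14 V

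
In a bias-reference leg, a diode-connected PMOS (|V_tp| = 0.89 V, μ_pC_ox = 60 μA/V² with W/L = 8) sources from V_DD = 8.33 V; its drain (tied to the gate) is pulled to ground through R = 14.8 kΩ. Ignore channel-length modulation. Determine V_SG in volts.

With gate tied to drain, V_SG = V_SD ≥ V_SG − |V_tp|, so the device is in saturation.
k_p = μ_pC_ox · (W/L) = 0.48 mA/V².
KCL at the drain: ½ k_p (V_SG − |V_tp|)² = (V_DD − V_SG)/R.
Let x = V_SG − 0.89. Then 3.55 x² + x − 7.44 = 0, giving x = 1.31 V (positive root), so V_SG = 2.2 V.
I_D = (V_DD − V_SG)/R = (8.33 − 2.2) / 14.8 = 0.414 mA.

V_SG = 2.20 V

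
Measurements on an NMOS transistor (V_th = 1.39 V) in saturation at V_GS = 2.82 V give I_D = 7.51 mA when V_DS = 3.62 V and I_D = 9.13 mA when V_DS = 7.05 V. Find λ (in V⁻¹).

With V_GS fixed, I_D ∝ (1 + λ V_DS) in saturation, so I_D2/I_D1 = (1 + λ V_DS2)/(1 + λ V_DS1).
9.13/7.51 = 1.216 = (1 + 7.05 λ)/(1 + 3.62 λ).
Solving: λ (I_D1 V_DS2 − I_D2 V_DS1) = I_D2 − I_D1, so λ = (9.13 − 7.51) / (7.51 × 7.05 − 9.13 × 3.62) = 1.62 / 19.9 = 0.0814 V⁻¹.

λ = 0.0814 V⁻¹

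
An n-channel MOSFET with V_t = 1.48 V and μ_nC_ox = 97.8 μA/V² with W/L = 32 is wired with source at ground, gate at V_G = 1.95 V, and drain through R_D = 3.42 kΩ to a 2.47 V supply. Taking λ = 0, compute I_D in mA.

I_D = 0.346 mA

V_GS = V_G = 1.95 V, so V_ov = 1.95 − 1.48 = 0.47 V.
k_n = μ_nC_ox · (W/L) = 3.13 mA/V².
Assume saturation: I_D = ½ k_n V_ov² = 0.5 × 3.13 × 0.47² = 0.346 mA, giving V_DS = V_DD − I_D R_D = 2.47 − 0.346 × 3.42 = 1.29 V.
V_DS = 1.29 V ≥ V_ov = 0.47 V, confirming saturation.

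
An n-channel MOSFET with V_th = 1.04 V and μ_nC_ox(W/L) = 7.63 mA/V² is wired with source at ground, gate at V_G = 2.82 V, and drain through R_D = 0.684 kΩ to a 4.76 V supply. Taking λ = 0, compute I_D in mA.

V_GS = V_G = 2.82 V, so V_ov = 2.82 − 1.04 = 1.78 V.
Assume saturation: I_D = ½ k_n V_ov² = 0.5 × 7.63 × 1.78² = 12.1 mA, giving V_DS = V_DD − I_D R_D = 4.76 − 12.1 × 0.684 = -3.51 V.
But -3.51 V < V_ov = 1.78 V, so the device is actually in triode.
In triode I_D = k_n[V_ov V_DS − ½ V_DS²] and I_D = (V_DD − V_DS)/R_D. Equating: 2.61 V_DS² − 10.29 V_DS + 4.76 = 0, giving V_DS = 0.535 V (the root below V_ov).
I_D = (4.76 − 0.535) / 0.684 = 6.18 mA.

I_D = 6.18 mA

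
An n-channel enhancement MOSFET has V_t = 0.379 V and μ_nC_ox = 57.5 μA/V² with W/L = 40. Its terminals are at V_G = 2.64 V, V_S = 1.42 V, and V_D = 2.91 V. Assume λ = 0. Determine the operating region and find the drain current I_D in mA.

V_GS = V_G − V_S = 2.64 − 1.42 = 1.22 V; V_DS = V_D − V_S = 2.91 − 1.42 = 1.49 V.
k_n = μ_nC_ox · (W/L) = 2.3 mA/V².
V_ov = V_GS − V_t = 1.22 − 0.379 = 0.841 V.
Since V_DS = 1.49 V ≥ V_ov = 0.841 V, the device is in saturation.
I_D = ½ k_n V_ov² = 0.5 × 2.3 × 0.841² = 0.813 mA.

Saturation; I_D = 0.813 mA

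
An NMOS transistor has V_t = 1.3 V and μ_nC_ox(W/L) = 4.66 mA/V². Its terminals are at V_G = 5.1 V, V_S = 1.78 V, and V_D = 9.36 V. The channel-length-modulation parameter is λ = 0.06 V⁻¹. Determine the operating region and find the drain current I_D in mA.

V_GS = V_G − V_S = 5.1 − 1.78 = 3.32 V; V_DS = V_D − V_S = 9.36 − 1.78 = 7.58 V.
V_ov = V_GS − V_t = 3.32 − 1.3 = 2.02 V.
Since V_DS = 7.58 V ≥ V_ov = 2.02 V, the device is in saturation.
I_D = ½ k_n V_ov² (1 + λ V_DS) = 0.5 × 4.66 × 2.02² × (1 + 0.06 × 7.58) = 13.8 mA.

Saturation; I_D = 13.8 mA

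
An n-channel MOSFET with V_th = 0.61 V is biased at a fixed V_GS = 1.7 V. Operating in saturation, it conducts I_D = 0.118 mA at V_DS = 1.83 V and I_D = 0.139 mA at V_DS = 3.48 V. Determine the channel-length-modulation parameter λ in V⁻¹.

With V_GS fixed, I_D ∝ (1 + λ V_DS) in saturation, so I_D2/I_D1 = (1 + λ V_DS2)/(1 + λ V_DS1).
0.139/0.118 = 1.178 = (1 + 3.48 λ)/(1 + 1.83 λ).
Solving: λ (I_D1 V_DS2 − I_D2 V_DS1) = I_D2 − I_D1, so λ = (0.139 − 0.118) / (0.118 × 3.48 − 0.139 × 1.83) = 0.021 / 0.156 = 0.134 V⁻¹.

λ = 0.134 V⁻¹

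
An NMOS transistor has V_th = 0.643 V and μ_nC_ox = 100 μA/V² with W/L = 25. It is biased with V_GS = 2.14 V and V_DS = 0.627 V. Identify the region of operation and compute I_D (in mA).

Triode; I_D = 1.86 mA

k_n = μ_nC_ox · (W/L) = 2.5 mA/V².
V_ov = V_GS − V_th = 2.14 − 0.643 = 1.5 V.
Since V_DS = 0.627 V < V_ov = 1.5 V, the device is in the triode region.
I_D = k_n [V_ov · V_DS − ½ V_DS²] = 2.5 × [1.5 × 0.627 − 0.5 × 0.627²] = 1.86 mA.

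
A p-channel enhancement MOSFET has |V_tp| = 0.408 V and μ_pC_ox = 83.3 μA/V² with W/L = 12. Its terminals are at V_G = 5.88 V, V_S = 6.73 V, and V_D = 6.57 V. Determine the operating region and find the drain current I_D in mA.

V_SG = V_S − V_G = 6.73 − 5.88 = 0.85 V; V_SD = V_S − V_D = 6.73 − 6.57 = 0.16 V.
k_p = μ_pC_ox · (W/L) = 0.9996 mA/V².
V_ov = V_SG − |V_tp| = 0.85 − 0.408 = 0.442 V.
Since V_SD = 0.16 V < V_ov = 0.442 V, the device is in the triode region.
I_D = k_p [V_ov · V_SD − ½ V_SD²] = 0.9996 × [0.442 × 0.16 − 0.5 × 0.16²] = 0.0579 mA.

Triode; I_D = 0.0579 mA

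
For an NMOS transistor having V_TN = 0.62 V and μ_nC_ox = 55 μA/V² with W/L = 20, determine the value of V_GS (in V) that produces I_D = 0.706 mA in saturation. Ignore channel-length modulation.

V_GS = 1.75 V

k_n = μ_nC_ox · (W/L) = 1.1 mA/V².
In saturation I_D = ½ k_n (V_GS − V_TN)², so V_GS − V_TN = √(2 I_D / k_n) = √(2 × 0.706 / 1.1) = 1.13 V.
V_GS = 0.62 + 1.13 = 1.75 V.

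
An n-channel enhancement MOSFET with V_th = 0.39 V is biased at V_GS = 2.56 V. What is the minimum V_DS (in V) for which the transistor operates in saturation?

V_DS,sat = 2.17 V

The boundary between triode and saturation is V_DS = V_GS − V_th = V_ov.
V_ov = 2.56 − 0.39 = 2.17 V.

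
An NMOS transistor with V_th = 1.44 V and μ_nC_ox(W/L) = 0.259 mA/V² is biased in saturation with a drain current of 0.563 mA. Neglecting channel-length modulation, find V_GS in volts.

V_GS = 3.53 V

In saturation I_D = ½ k_n (V_GS − V_th)², so V_GS − V_th = √(2 I_D / k_n) = √(2 × 0.563 / 0.259) = 2.09 V.
V_GS = 1.44 + 2.09 = 3.53 V.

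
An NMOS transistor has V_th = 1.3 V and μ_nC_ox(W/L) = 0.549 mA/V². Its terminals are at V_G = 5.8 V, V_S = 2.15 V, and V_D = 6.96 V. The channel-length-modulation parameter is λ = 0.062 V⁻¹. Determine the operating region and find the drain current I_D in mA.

Saturation; I_D = 1.97 mA

V_GS = V_G − V_S = 5.8 − 2.15 = 3.65 V; V_DS = V_D − V_S = 6.96 − 2.15 = 4.81 V.
V_ov = V_GS − V_th = 3.65 − 1.3 = 2.35 V.
Since V_DS = 4.81 V ≥ V_ov = 2.35 V, the device is in saturation.
I_D = ½ k_n V_ov² (1 + λ V_DS) = 0.5 × 0.549 × 2.35² × (1 + 0.062 × 4.81) = 1.97 mA.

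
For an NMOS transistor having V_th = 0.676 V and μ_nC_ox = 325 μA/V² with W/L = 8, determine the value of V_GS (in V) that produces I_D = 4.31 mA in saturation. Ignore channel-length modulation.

V_GS = 2.50 V

k_n = μ_nC_ox · (W/L) = 2.6 mA/V².
In saturation I_D = ½ k_n (V_GS − V_th)², so V_GS − V_th = √(2 I_D / k_n) = √(2 × 4.31 / 2.6) = 1.82 V.
V_GS = 0.676 + 1.82 = 2.5 V.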